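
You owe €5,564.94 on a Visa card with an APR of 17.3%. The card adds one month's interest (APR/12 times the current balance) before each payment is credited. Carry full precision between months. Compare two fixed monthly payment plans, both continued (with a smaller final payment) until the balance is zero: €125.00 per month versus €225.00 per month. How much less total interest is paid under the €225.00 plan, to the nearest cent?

€2,035.01

Monthly rate r = 17.3%/12 = 1.44167% = 0.0144167.
At €125.00/mo: n = ⌈−ln(1 − rB₀/P)/ln(1+r)⌉ = 72 payments (last €91.46); total interest = total paid − €5,564.94 = €3,401.52.
At €225.00/mo: 31 payments (last €181.45); total interest €1,366.51.
Interest saved = €3,401.52 − €1,366.51 = €2,035.01.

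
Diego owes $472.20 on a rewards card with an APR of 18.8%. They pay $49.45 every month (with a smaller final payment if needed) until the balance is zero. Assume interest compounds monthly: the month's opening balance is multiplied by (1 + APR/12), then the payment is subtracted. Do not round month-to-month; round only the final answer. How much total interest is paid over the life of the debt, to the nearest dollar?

Monthly rate r = 18.8%/12 = 1.56667% = 0.0156667.
Payoff takes n = ⌈−ln(1 − rB₀/P)/ln(1+r)⌉ = ⌈10.424⌉ = 11 payments; the last is $21.08.
Total paid = 10·$49.45 + $21.08 = $515.58.
Total interest = total paid − principal = $515.58 − $472.20 = $43.38.

$43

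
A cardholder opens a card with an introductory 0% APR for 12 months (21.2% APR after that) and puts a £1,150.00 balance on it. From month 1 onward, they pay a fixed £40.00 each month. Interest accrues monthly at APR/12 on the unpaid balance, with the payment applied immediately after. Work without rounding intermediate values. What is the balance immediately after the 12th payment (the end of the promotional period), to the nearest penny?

£670.00

Promo months 1–12 at r₀ = 0%/12 = 0; months 13+ at r₁ = 21.2%/12 = 0.0176667.
After month 12 (no interest yet): B = £1,150.00 − 12·£40.00 = £670.00.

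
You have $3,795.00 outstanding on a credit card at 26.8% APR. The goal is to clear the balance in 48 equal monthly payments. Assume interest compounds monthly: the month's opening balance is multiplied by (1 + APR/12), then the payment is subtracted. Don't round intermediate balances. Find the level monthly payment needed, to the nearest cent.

$129.67

Monthly rate r = 26.8%/12 = 2.23333% = 0.0223333.
Level-payment amortization: P = B₀·r / (1 − (1+r)^(−n)) = 3795.00·0.0223333 / (1 − 1.02233^(−48)).
Denominator 1 − (1+r)^(−48) = 0.653615078.
P = 84.755 / 0.653615078 ≈ 129.67.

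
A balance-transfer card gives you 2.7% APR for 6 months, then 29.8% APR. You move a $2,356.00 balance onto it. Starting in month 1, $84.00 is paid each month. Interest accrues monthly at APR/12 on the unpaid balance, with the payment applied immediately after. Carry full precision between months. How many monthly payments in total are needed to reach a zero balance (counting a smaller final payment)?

40 payments

Promo months 1–6 at r₀ = 2.7%/12 = 0.00225; months 7+ at r₁ = 29.8%/12 = 0.0248333.
After month 6: iterate B ← B·(1+r₀) − $84.00 for 6 months → $1,881.14.
Then at r₁ with $84.00/mo: n₂ = −ln(1 − r₁·B/P)/ln(1+r₁) ≈ 33.11 → 34 more payments.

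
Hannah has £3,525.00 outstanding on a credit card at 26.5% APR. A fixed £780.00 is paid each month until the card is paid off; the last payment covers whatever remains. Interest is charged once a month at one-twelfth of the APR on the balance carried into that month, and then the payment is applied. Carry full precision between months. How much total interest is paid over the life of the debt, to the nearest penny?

£230.70

Monthly rate r = 26.5%/12 = 2.20833% = 0.0220833.
Payoff takes n = ⌈−ln(1 − rB₀/P)/ln(1+r)⌉ = ⌈4.813⌉ = 5 payments; the last is £635.70.
Total paid = 4·£780.00 + £635.70 = £3,755.70.
Total interest = total paid − principal = £3,755.70 − £3,525.00 = £230.70.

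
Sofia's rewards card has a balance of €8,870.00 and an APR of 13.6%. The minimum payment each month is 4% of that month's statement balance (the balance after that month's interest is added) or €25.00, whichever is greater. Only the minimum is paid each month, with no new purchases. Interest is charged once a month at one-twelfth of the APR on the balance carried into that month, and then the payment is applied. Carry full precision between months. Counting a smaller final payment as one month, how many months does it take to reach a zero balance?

Monthly rate r = 13.6%/12 = 1.13333% = 0.0113333.
While 4% of the post-interest balance exceeds €25.00, each month B ← (B·(1+r))·(1 − 0.04), i.e. B shrinks by the factor (1+r)·0.96 = 0.97088.
This holds for months 1–91. Entering month 92 the balance is €602.54; 4% of the post-interest balance is now below €25.00, so the flat €25.00 minimum applies from here.
From month 92 a fixed €25.00 at rate r clears €602.54 in 29 more payments. Total: 91 + 29 = 120 months.

120 months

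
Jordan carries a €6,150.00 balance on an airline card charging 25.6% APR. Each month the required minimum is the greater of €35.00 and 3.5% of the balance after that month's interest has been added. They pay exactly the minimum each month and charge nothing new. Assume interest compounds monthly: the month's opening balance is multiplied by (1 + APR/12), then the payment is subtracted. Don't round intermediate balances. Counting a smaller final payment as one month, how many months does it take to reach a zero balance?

170 months

Monthly rate r = 25.6%/12 = 2.13333% = 0.0213333.
While 3.5% of the post-interest balance exceeds €35.00, each month B ← (B·(1+r))·(1 − 0.035), i.e. B shrinks by the factor (1+r)·0.965 = 0.98559.
This holds for months 1–127. Entering month 128 the balance is €973.01; 3.5% of the post-interest balance is now below €35.00, so the flat €35.00 minimum applies from here.
From month 128 a fixed €35.00 at rate r clears €973.01 in 43 more payments. Total: 127 + 43 = 170 months.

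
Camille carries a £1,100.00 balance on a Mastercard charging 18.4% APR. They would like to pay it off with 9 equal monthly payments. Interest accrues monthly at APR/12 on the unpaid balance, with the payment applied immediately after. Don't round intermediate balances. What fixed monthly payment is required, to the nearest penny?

£131.78

Monthly rate r = 18.4%/12 = 1.53333% = 0.0153333.
Level-payment amortization: P = B₀·r / (1 − (1+r)^(−n)) = 1100.00·0.0153333 / (1 − 1.01533^(−9)).
Denominator 1 − (1+r)^(−9) = 0.127988522.
P = 16.8667 / 0.127988522 ≈ 131.78.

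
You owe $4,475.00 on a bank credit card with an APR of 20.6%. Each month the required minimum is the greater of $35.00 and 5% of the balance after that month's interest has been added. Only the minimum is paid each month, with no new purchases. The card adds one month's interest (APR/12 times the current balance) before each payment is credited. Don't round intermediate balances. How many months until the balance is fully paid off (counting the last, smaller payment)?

79 months

Monthly rate r = 20.6%/12 = 1.71667% = 0.0171667.
While 5% of the post-interest balance exceeds $35.00, each month B ← (B·(1+r))·(1 − 0.05), i.e. B shrinks by the factor (1+r)·0.95 = 0.96631.
This holds for months 1–55. Entering month 56 the balance is $679.45; 5% of the post-interest balance is now below $35.00, so the flat $35.00 minimum applies from here.
From month 56 a fixed $35.00 at rate r clears $679.45 in 24 more payments. Total: 55 + 24 = 79 months.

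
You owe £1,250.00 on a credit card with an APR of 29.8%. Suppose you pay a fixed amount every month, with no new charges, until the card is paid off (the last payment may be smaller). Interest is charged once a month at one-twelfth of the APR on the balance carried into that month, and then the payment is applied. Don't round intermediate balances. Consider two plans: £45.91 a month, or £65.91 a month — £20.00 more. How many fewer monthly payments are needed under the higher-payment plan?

20 fewer payments

Monthly rate r = 29.8%/12 = 2.48333% = 0.0248333.
At £45.91/mo: n = ⌈−ln(1 − rB₀/P)/ln(1+r)⌉ = 46 payments (last £44.19); total interest = total paid − £1,250.00 = £860.14.
At £65.91/mo: 26 payments (last £63.07); total interest £460.82.
Payments saved = 46 − 26 = 20.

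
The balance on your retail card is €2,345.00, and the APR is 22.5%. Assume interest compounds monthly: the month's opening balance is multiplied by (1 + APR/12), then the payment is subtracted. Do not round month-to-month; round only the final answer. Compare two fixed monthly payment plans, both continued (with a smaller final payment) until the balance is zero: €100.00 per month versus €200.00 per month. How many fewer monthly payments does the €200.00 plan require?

18 fewer payments

Monthly rate r = 22.5%/12 = 1.875% = 0.01875.
At €100.00/mo: n = ⌈−ln(1 − rB₀/P)/ln(1+r)⌉ = 32 payments (last €18.40); total interest = total paid − €2,345.00 = €773.40.
At €200.00/mo: 14 payments (last €73.30); total interest €328.30.
Payments saved = 32 − 14 = 18.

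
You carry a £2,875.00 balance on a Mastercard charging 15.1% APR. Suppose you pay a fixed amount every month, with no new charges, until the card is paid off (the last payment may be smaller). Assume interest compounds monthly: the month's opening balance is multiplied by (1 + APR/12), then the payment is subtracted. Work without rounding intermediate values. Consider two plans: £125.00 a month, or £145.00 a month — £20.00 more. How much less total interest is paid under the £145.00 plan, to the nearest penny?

Monthly rate r = 15.1%/12 = 1.25833% = 0.0125833.
At £125.00/mo: n = ⌈−ln(1 − rB₀/P)/ln(1+r)⌉ = 28 payments (last £40.54); total interest = total paid − £2,875.00 = £540.54.
At £145.00/mo: 23 payments (last £138.09); total interest £453.09.
Interest saved = £540.54 − £453.09 = £87.45.

£87.45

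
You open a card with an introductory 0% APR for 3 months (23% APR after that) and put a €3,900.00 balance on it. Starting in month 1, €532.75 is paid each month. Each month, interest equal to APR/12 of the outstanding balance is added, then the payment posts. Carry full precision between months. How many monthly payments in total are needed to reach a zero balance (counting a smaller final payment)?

8 payments

Promo months 1–3 at r₀ = 0%/12 = 0; months 4+ at r₁ = 23%/12 = 0.0191667.
After month 3 (no interest yet): B = €3,900.00 − 3·€532.75 = €2,301.75.
Then at r₁ with €532.75/mo: n₂ = −ln(1 − r₁·B/P)/ln(1+r₁) ≈ 4.55 → 5 more payments.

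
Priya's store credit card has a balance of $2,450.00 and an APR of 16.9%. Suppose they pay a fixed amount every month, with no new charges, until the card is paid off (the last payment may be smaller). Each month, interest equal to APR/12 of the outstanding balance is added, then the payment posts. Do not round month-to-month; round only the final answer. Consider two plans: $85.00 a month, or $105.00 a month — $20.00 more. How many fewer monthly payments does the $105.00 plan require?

9 fewer payments

Monthly rate r = 16.9%/12 = 1.40833% = 0.0140833.
At $85.00/mo: n = ⌈−ln(1 − rB₀/P)/ln(1+r)⌉ = 38 payments (last $20.24); total interest = total paid − $2,450.00 = $715.24.
At $105.00/mo: 29 payments (last $51.42); total interest $541.42.
Payments saved = 38 − 29 = 9.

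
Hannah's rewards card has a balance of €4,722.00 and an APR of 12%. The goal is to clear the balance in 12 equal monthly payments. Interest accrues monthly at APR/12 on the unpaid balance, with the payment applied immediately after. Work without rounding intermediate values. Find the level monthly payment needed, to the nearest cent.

Monthly rate r = 12%/12 = 1% = 0.01.
Level-payment amortization: P = B₀·r / (1 − (1+r)^(−n)) = 4722.00·0.01 / (1 − 1.01^(−12)).
Denominator 1 − (1+r)^(−12) = 0.112550775.
P = 47.22 / 0.112550775 ≈ 419.54.

€419.54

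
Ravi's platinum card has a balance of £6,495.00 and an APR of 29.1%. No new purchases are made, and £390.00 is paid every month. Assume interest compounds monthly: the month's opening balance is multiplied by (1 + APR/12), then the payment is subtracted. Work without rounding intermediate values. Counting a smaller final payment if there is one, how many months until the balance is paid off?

Monthly rate r = 29.1%/12 = 2.425% = 0.02425.
Recurrence: B ← B·(1+r) − £390.00.
Month 1: interest £157.50; balance after payment £6,262.50.
Month 2: interest £151.87; balance after payment £6,024.37.
Closed form: n = −ln(1 − rB₀/P)/ln(1+r) = −ln(0.59614)/ln(1.02425) ≈ 21.588, so the balance reaches zero during payment 22.

22 payments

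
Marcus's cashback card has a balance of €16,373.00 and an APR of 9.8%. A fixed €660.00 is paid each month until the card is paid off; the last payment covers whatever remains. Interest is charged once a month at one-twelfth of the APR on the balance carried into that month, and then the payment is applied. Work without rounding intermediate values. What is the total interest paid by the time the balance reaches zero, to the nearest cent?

€1,998.22

Monthly rate r = 9.8%/12 = 0.816667% = 0.00816667.
Payoff takes n = ⌈−ln(1 − rB₀/P)/ln(1+r)⌉ = ⌈27.835⌉ = 28 payments; the last is €551.22.
Total paid = 27·€660.00 + €551.22 = €18,371.22.
Total interest = total paid − principal = €18,371.22 − €16,373.00 = €1,998.22.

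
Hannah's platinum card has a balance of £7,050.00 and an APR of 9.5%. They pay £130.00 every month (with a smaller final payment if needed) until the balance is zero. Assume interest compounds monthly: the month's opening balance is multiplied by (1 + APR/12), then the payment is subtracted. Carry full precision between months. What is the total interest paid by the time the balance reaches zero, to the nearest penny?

Monthly rate r = 9.5%/12 = 0.791667% = 0.00791667.
Payoff takes n = ⌈−ln(1 − rB₀/P)/ln(1+r)⌉ = ⌈71.136⌉ = 72 payments; the last is £17.68.
Total paid = 71·£130.00 + £17.68 = £9,247.68.
Total interest = total paid − principal = £9,247.68 − £7,050.00 = £2,197.68.

£2,197.68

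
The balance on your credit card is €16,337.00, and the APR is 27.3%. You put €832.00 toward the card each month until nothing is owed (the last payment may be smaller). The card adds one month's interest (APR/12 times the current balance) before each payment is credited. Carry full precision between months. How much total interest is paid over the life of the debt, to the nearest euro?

Monthly rate r = 27.3%/12 = 2.275% = 0.02275.
Payoff takes n = ⌈−ln(1 − rB₀/P)/ln(1+r)⌉ = ⌈26.312⌉ = 27 payments; the last is €261.27.
Total paid = 26·€832.00 + €261.27 = €21,893.27.
Total interest = total paid − principal = €21,893.27 − €16,337.00 = €5,556.27.

€5,556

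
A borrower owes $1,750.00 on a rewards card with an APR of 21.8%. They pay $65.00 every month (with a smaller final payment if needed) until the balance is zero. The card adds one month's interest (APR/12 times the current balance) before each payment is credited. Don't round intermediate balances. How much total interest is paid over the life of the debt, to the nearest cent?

Monthly rate r = 21.8%/12 = 1.81667% = 0.0181667.
Payoff takes n = ⌈−ln(1 − rB₀/P)/ln(1+r)⌉ = ⌈37.303⌉ = 38 payments; the last is $19.81.
Total paid = 37·$65.00 + $19.81 = $2,424.81.
Total interest = total paid − principal = $2,424.81 − $1,750.00 = $674.81.

$674.81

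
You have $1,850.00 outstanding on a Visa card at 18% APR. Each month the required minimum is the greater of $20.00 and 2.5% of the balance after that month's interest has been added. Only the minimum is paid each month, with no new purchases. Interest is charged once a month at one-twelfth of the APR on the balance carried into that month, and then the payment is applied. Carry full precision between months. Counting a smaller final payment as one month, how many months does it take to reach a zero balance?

Monthly rate r = 18%/12 = 1.5% = 0.015.
While 2.5% of the post-interest balance exceeds $20.00, each month B ← (B·(1+r))·(1 − 0.025), i.e. B shrinks by the factor (1+r)·0.975 = 0.98962.
This holds for months 1–82. Entering month 83 the balance is $786.62; 2.5% of the post-interest balance is now below $20.00, so the flat $20.00 minimum applies from here.
From month 83 a fixed $20.00 at rate r clears $786.62 in 60 more payments. Total: 82 + 60 = 142 months.

142 months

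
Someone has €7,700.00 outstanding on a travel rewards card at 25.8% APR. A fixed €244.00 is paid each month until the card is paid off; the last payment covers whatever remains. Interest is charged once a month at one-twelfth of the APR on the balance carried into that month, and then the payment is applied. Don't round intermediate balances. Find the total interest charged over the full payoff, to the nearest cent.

€5,316.13

Monthly rate r = 25.8%/12 = 2.15% = 0.0215.
Payoff takes n = ⌈−ln(1 − rB₀/P)/ln(1+r)⌉ = ⌈53.342⌉ = 54 payments; the last is €84.13.
Total paid = 53·€244.00 + €84.13 = €13,016.13.
Total interest = total paid − principal = €13,016.13 − €7,700.00 = €5,316.13.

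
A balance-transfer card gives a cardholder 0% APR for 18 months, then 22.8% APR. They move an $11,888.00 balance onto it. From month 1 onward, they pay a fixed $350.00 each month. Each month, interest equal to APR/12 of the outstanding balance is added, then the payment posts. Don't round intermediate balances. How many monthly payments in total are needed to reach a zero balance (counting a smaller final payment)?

Promo months 1–18 at r₀ = 0%/12 = 0; months 19+ at r₁ = 22.8%/12 = 0.019.
After month 18 (no interest yet): B = $11,888.00 − 18·$350.00 = $5,588.00.
Then at r₁ with $350.00/mo: n₂ = −ln(1 − r₁·B/P)/ln(1+r₁) ≈ 19.20 → 20 more payments.

38 payments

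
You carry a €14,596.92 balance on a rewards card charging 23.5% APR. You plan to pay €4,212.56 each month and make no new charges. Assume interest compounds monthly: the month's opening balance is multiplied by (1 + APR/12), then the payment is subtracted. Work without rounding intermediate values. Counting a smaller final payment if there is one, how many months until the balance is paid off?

Monthly rate r = 23.5%/12 = 1.95833% = 0.0195833.
Recurrence: B ← B·(1+r) − €4,212.56.
Month 1: interest €285.86; balance after payment €10,670.22.
Month 2: interest €208.96; balance after payment €6,666.61.
Month 3: interest €130.55; balance after payment €2,584.61.
Month 4: interest €50.62; balance after payment €0.00.

4 months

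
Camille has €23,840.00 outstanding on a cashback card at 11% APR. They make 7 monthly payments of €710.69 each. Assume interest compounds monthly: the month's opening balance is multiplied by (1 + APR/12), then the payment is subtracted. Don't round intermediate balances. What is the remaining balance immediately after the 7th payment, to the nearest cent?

Monthly rate r = 11%/12 = 0.916667% = 0.00916667.
Each month: B ← B·(1+r) − €710.69.
Month 1: interest €218.53; balance after payment €23,347.84.
Month 2: interest €214.02; balance after payment €22,851.18.
Month 3: interest €209.47; balance after payment €22,349.95.
Month 4: interest €204.87; balance after payment €21,844.14.
Month 5: interest €200.24; balance after payment €21,333.69.
Month 6: interest €195.56; balance after payment €20,818.56.
Month 7: interest €190.84; balance after payment €20,298.70.

€20,298.70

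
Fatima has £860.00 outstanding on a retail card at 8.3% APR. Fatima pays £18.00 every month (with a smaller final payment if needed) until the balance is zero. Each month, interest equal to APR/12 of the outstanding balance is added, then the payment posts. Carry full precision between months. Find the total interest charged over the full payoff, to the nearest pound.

Monthly rate r = 8.3%/12 = 0.691667% = 0.00691667.
Payoff takes n = ⌈−ln(1 − rB₀/P)/ln(1+r)⌉ = ⌈58.201⌉ = 59 payments; the last is £3.62.
Total paid = 58·£18.00 + £3.62 = £1,047.62.
Total interest = total paid − principal = £1,047.62 − £860.00 = £187.62.

£188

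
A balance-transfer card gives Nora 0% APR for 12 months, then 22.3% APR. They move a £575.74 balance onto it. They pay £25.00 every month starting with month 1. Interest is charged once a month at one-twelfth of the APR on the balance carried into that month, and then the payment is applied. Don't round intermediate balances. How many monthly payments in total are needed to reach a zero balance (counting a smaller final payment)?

Promo months 1–12 at r₀ = 0%/12 = 0; months 13+ at r₁ = 22.3%/12 = 0.0185833.
After month 12 (no interest yet): B = £575.74 − 12·£25.00 = £275.74.
Then at r₁ with £25.00/mo: n₂ = −ln(1 − r₁·B/P)/ln(1+r₁) ≈ 12.46 → 13 more payments.

25 payments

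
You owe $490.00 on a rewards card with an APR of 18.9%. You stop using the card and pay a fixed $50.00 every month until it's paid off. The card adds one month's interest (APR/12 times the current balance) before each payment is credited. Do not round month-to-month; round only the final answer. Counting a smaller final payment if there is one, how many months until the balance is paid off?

Monthly rate r = 18.9%/12 = 1.575% = 0.01575.
Recurrence: B ← B·(1+r) − $50.00.
Month 1: interest $7.72; balance after payment $447.72.
Month 2: interest $7.05; balance after payment $404.77.
Closed form: n = −ln(1 − rB₀/P)/ln(1+r) = −ln(0.84565)/ln(1.01575) ≈ 10.728, so the balance reaches zero during payment 11.

11 months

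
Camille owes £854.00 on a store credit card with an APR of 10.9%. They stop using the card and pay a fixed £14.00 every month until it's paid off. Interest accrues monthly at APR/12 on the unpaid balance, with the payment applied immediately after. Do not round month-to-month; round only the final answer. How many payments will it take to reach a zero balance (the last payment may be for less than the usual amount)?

Monthly rate r = 10.9%/12 = 0.908333% = 0.00908333.
Recurrence: B ← B·(1+r) − £14.00.
Month 1: interest £7.76; balance after payment £847.76.
Month 2: interest £7.70; balance after payment £841.46.
Closed form: n = −ln(1 − rB₀/P)/ln(1+r) = −ln(0.44592)/ln(1.00908) ≈ 89.316, so the balance reaches zero during payment 90.

90 payments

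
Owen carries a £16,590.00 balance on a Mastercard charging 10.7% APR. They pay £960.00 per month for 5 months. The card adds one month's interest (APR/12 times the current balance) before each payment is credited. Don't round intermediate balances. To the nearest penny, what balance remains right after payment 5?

Monthly rate r = 10.7%/12 = 0.891667% = 0.00891667.
Each month: B ← B·(1+r) − £960.00.
Month 1: interest £147.93; balance after payment £15,777.93.
Month 2: interest £140.69; balance after payment £14,958.61.
Month 3: interest £133.38; balance after payment £14,131.99.
Month 4: interest £126.01; balance after payment £13,298.01.
Month 5: interest £118.57; balance after payment £12,456.58.

£12,456.58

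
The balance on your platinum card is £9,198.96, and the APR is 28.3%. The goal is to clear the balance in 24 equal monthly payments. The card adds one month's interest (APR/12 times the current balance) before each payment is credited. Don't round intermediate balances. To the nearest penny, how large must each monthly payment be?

£506.32

Monthly rate r = 28.3%/12 = 2.35833% = 0.0235833.
Level-payment amortization: P = B₀·r / (1 − (1+r)^(−n)) = 9198.96·0.0235833 / (1 − 1.02358^(−24)).
Denominator 1 − (1+r)^(−24) = 0.428464698.
P = 216.942 / 0.428464698 ≈ 506.32.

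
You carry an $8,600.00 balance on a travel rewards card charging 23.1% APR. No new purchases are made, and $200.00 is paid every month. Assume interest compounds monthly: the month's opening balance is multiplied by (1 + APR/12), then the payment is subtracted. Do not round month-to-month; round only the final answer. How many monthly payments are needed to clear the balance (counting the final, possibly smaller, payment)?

93 months

Monthly rate r = 23.1%/12 = 1.925% = 0.01925.
Recurrence: B ← B·(1+r) − $200.00.
Month 1: interest $165.55; balance after payment $8,565.55.
Month 2: interest $164.89; balance after payment $8,530.44.
Closed form: n = −ln(1 − rB₀/P)/ln(1+r) = −ln(0.17225)/ln(1.01925) ≈ 92.243, so the balance reaches zero during payment 93.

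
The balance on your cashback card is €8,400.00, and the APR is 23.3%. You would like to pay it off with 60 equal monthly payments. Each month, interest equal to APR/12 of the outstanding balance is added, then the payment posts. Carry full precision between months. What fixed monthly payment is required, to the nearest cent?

Monthly rate r = 23.3%/12 = 1.94167% = 0.0194167.
Level-payment amortization: P = B₀·r / (1 − (1+r)^(−n)) = 8400.00·0.0194167 / (1 − 1.01942^(−60)).
Denominator 1 − (1+r)^(−60) = 0.684574922.
P = 163.1 / 0.684574922 ≈ 238.25.

€238.25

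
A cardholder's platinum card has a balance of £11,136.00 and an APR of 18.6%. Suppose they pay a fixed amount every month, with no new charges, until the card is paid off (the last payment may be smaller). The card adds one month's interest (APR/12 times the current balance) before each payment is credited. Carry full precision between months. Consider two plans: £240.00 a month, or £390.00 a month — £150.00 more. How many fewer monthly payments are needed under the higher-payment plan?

Monthly rate r = 18.6%/12 = 1.55% = 0.0155.
At £240.00/mo: n = ⌈−ln(1 − rB₀/P)/ln(1+r)⌉ = 83 payments (last £138.73); total interest = total paid − £11,136.00 = £8,682.73.
At £390.00/mo: 38 payments (last £389.06); total interest £3,683.06.
Payments saved = 83 − 38 = 45.

45 fewer payments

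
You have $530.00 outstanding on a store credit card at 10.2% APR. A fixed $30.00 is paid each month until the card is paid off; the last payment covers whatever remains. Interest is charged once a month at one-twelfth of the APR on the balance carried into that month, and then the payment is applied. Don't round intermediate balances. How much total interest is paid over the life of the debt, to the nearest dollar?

Monthly rate r = 10.2%/12 = 0.85% = 0.0085.
Payoff takes n = ⌈−ln(1 − rB₀/P)/ln(1+r)⌉ = ⌈19.224⌉ = 20 payments; the last is $6.75.
Total paid = 19·$30.00 + $6.75 = $576.75.
Total interest = total paid − principal = $576.75 − $530.00 = $46.75.

$47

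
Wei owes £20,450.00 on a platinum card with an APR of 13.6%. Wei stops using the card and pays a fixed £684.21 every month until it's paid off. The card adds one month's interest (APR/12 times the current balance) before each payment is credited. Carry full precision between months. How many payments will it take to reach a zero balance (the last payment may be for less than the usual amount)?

Monthly rate r = 13.6%/12 = 1.13333% = 0.0113333.
Recurrence: B ← B·(1+r) − £684.21.
Month 1: interest £231.77; balance after payment £19,997.56.
Month 2: interest £226.64; balance after payment £19,539.99.
Closed form: n = −ln(1 − rB₀/P)/ln(1+r) = −ln(0.66126)/ln(1.01133) ≈ 36.701, so the balance reaches zero during payment 37.

37 payments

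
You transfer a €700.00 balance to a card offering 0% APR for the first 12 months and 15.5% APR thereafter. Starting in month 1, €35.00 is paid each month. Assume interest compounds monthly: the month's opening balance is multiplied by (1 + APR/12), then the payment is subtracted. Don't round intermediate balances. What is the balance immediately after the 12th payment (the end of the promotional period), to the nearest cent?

€280.00

Promo months 1–12 at r₀ = 0%/12 = 0; months 13+ at r₁ = 15.5%/12 = 0.0129167.
After month 12 (no interest yet): B = €700.00 − 12·€35.00 = €280.00.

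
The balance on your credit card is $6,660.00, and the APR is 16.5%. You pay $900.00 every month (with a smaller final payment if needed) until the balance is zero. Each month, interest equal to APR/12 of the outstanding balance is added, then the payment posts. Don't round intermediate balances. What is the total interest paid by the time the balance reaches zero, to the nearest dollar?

$413

Monthly rate r = 16.5%/12 = 1.375% = 0.01375.
Payoff takes n = ⌈−ln(1 − rB₀/P)/ln(1+r)⌉ = ⌈7.858⌉ = 8 payments; the last is $772.65.
Total paid = 7·$900.00 + $772.65 = $7,072.65.
Total interest = total paid − principal = $7,072.65 − $6,660.00 = $412.65.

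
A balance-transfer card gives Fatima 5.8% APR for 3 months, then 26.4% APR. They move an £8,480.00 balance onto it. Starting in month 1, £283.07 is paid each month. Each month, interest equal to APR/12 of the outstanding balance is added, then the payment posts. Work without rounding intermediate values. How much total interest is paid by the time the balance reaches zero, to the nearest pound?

£4,365

Promo months 1–3 at r₀ = 5.8%/12 = 0.00483333; months 4+ at r₁ = 26.4%/12 = 0.022.
After month 3: iterate B ← B·(1+r₀) − £283.07 for 3 months → £7,750.23.
Then at r₁ with £283.07/mo: n₂ = −ln(1 − r₁·B/P)/ln(1+r₁) ≈ 42.38 → 43 more payments.
Total paid = 45·£283.07 + £107.15 = £12,845.30; interest = £12,845.30 − £8,480.00 = £4,365.30.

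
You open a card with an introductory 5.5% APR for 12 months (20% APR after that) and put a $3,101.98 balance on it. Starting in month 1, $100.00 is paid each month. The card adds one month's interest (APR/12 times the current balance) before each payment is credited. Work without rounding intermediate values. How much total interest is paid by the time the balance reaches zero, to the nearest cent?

$621.52

Promo months 1–12 at r₀ = 5.5%/12 = 0.00458333; months 13+ at r₁ = 20%/12 = 0.0166667.
After month 12: iterate B ← B·(1+r₀) − $100.00 for 12 months → $2,046.24.
Then at r₁ with $100.00/mo: n₂ = −ln(1 − r₁·B/P)/ln(1+r₁) ≈ 25.23 → 26 more payments.
Total paid = 37·$100.00 + $23.50 = $3,723.50; interest = $3,723.50 − $3,101.98 = $621.52.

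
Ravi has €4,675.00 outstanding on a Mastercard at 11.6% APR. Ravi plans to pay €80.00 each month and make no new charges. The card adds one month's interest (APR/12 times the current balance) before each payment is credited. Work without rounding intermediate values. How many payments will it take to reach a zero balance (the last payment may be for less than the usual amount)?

87 months

Monthly rate r = 11.6%/12 = 0.966667% = 0.00966667.
Recurrence: B ← B·(1+r) − €80.00.
Month 1: interest €45.19; balance after payment €4,640.19.
Month 2: interest €44.86; balance after payment €4,605.05.
Closed form: n = −ln(1 − rB₀/P)/ln(1+r) = −ln(0.4351)/ln(1.00967) ≈ 86.502, so the balance reaches zero during payment 87.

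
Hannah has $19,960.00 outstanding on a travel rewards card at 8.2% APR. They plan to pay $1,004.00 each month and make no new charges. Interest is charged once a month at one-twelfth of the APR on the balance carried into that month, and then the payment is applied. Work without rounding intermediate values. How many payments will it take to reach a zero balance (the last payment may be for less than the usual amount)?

Monthly rate r = 8.2%/12 = 0.683333% = 0.00683333.
Recurrence: B ← B·(1+r) − $1,004.00.
Month 1: interest $136.39; balance after payment $19,092.39.
Month 2: interest $130.46; balance after payment $18,218.86.
Closed form: n = −ln(1 − rB₀/P)/ln(1+r) = −ln(0.86415)/ln(1.00683) ≈ 21.440, so the balance reaches zero during payment 22.

22 payments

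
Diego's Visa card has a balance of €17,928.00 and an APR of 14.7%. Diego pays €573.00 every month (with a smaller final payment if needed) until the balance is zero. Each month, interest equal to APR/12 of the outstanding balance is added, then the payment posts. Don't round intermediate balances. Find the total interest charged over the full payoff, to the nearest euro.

€4,819

Monthly rate r = 14.7%/12 = 1.225% = 0.01225.
Payoff takes n = ⌈−ln(1 − rB₀/P)/ln(1+r)⌉ = ⌈39.697⌉ = 40 payments; the last is €400.22.
Total paid = 39·€573.00 + €400.22 = €22,747.22.
Total interest = total paid − principal = €22,747.22 − €17,928.00 = €4,819.22.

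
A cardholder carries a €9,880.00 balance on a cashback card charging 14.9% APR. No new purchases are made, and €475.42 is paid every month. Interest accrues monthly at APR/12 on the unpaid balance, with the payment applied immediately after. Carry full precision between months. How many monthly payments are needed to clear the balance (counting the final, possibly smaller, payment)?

Monthly rate r = 14.9%/12 = 1.24167% = 0.0124167.
Recurrence: B ← B·(1+r) − €475.42.
Month 1: interest €122.68; balance after payment €9,527.26.
Month 2: interest €118.30; balance after payment €9,170.13.
Closed form: n = −ln(1 − rB₀/P)/ln(1+r) = −ln(0.74196)/ln(1.01242) ≈ 24.186, so the balance reaches zero during payment 25.

25 months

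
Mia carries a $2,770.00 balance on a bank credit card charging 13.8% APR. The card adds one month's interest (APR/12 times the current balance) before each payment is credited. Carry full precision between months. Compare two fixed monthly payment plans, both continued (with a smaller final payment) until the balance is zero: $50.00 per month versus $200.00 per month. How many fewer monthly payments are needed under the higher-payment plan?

Monthly rate r = 13.8%/12 = 1.15% = 0.0115.
At $50.00/mo: n = ⌈−ln(1 − rB₀/P)/ln(1+r)⌉ = 89 payments (last $32.44); total interest = total paid − $2,770.00 = $1,662.44.
At $200.00/mo: 16 payments (last $34.71); total interest $264.71.
Payments saved = 89 − 16 = 73.

73 fewer payments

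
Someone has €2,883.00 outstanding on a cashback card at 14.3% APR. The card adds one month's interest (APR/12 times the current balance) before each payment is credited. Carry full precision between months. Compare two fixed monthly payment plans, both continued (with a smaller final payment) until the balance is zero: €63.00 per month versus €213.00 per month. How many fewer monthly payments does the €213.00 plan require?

52 fewer payments

Monthly rate r = 14.3%/12 = 1.19167% = 0.0119167.
At €63.00/mo: n = ⌈−ln(1 − rB₀/P)/ln(1+r)⌉ = 67 payments (last €33.76); total interest = total paid − €2,883.00 = €1,308.76.
At €213.00/mo: 15 payments (last €180.84); total interest €279.84.
Payments saved = 67 − 15 = 52.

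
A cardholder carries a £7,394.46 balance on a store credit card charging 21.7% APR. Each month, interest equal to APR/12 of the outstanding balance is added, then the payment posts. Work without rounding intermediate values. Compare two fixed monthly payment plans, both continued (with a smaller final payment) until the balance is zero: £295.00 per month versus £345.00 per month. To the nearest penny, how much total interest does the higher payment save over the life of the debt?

£499.57

Monthly rate r = 21.7%/12 = 1.80833% = 0.0180833.
At £295.00/mo: n = ⌈−ln(1 − rB₀/P)/ln(1+r)⌉ = 34 payments (last £204.56); total interest = total paid − £7,394.46 = £2,545.10.
At £345.00/mo: 28 payments (last £124.99); total interest £2,045.53.
Interest saved = £2,545.10 − £2,045.53 = £499.57.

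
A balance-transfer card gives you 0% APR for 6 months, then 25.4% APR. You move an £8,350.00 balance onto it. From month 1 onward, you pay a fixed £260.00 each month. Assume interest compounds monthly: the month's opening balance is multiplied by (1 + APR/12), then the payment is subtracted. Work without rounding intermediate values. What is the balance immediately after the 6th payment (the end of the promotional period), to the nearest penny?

Promo months 1–6 at r₀ = 0%/12 = 0; months 7+ at r₁ = 25.4%/12 = 0.0211667.
After month 6 (no interest yet): B = £8,350.00 − 6·£260.00 = £6,790.00.

£6,790.00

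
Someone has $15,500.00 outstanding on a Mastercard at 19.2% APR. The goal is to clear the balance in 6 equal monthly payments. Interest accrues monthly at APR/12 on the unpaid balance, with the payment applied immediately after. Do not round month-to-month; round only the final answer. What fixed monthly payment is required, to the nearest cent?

$2,729.91

Monthly rate r = 19.2%/12 = 1.6% = 0.016.
Level-payment amortization: P = B₀·r / (1 − (1+r)^(−n)) = 15500.00·0.016 / (1 − 1.016^(−6)).
Denominator 1 − (1+r)^(−6) = 0.0908453752.
P = 248 / 0.0908453752 ≈ 2729.91.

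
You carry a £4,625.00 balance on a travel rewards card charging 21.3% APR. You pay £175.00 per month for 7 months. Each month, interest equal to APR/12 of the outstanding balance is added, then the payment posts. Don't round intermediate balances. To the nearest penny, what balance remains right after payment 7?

£3,938.98

Monthly rate r = 21.3%/12 = 1.775% = 0.01775.
Each month: B ← B·(1+r) − £175.00.
Month 1: interest £82.09; balance after payment £4,532.09.
Month 2: interest £80.44; balance after payment £4,437.54.
Month 3: interest £78.77; balance after payment £4,341.30.
Month 4: interest £77.06; balance after payment £4,243.36.
Month 5: interest £75.32; balance after payment £4,143.68.
Month 6: interest £73.55; balance after payment £4,042.23.
Month 7: interest £71.75; balance after payment £3,938.98.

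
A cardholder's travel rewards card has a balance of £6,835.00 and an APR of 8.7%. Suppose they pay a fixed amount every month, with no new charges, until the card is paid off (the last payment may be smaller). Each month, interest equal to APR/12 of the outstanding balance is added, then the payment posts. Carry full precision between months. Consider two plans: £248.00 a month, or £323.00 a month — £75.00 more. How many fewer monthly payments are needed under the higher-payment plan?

Monthly rate r = 8.7%/12 = 0.725% = 0.00725.
At £248.00/mo: n = ⌈−ln(1 − rB₀/P)/ln(1+r)⌉ = 31 payments (last £212.79); total interest = total paid − £6,835.00 = £817.79.
At £323.00/mo: 24 payments (last £17.89); total interest £611.89.
Payments saved = 31 − 24 = 7.

7 fewer payments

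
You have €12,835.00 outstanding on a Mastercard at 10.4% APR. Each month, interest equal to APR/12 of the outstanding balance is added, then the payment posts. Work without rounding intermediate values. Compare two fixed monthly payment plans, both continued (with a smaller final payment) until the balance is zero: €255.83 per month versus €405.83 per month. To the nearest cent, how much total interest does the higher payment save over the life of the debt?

€1,850.66

Monthly rate r = 10.4%/12 = 0.866667% = 0.00866667.
At €255.83/mo: n = ⌈−ln(1 − rB₀/P)/ln(1+r)⌉ = 67 payments (last €31.32); total interest = total paid − €12,835.00 = €4,081.10.
At €405.83/mo: 38 payments (last €49.73); total interest €2,230.44.
Interest saved = €4,081.10 − €2,230.44 = €1,850.66.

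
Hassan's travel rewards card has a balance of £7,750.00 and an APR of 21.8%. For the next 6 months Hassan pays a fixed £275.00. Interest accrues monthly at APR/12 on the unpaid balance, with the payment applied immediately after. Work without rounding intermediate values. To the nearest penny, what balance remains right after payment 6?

£6,907.28

Monthly rate r = 21.8%/12 = 1.81667% = 0.0181667.
Each month: B ← B·(1+r) − £275.00.
Month 1: interest £140.79; balance after payment £7,615.79.
Month 2: interest £138.35; balance after payment £7,479.15.
Month 3: interest £135.87; balance after payment £7,340.02.
Month 4: interest £133.34; balance after payment £7,198.36.
Month 5: interest £130.77; balance after payment £7,054.13.
Month 6: interest £128.15; balance after payment £6,907.28.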